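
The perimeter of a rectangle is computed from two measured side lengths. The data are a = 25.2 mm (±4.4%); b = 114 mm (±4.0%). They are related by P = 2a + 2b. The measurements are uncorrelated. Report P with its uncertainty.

278 ± 9.39 mm

Sums and differences: (δP)² = Σ (cᵢ δxᵢ)².
  (2·δa)² = 4.92;  (2·δb)² = 83.2
δP = √(88.1) = 9.39 mm
P = 278 mm.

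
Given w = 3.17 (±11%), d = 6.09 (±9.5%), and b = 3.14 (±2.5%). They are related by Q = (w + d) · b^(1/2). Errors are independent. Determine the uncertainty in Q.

Let u = w + d = 9.26. δu = √(δw² + δd²) = √(0.122 + 0.335) = 0.676, so δu/u = 0.0729.
Q is then a monomial in u, b:
δQ/Q = √((δu/u)² + (½·δb/b)²) = √(0.00532 + 0.000156) = 0.0740
Q = 16.4, so δQ = 0.0740 × 16.4 = 1.21.

1.21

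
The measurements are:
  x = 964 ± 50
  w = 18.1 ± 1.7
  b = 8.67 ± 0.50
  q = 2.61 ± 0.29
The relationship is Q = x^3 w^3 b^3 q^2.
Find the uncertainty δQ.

Relative error in a monomial: (δQ/Q)² = Σ (nᵢ · δxᵢ/xᵢ)².
  (3·δx/x)² = (3×0.0519)² = 0.0242;  (3·δw/w)² = (3×0.0939)² = 0.0794;  (3·δb/b)² = (3×0.0577)² = 0.0299;  (2·δq/q)² = (2×0.111)² = 0.0494
δQ/Q = √(0.183) = 0.428
Q = 2.36e+16, so δQ = 0.428 × 2.36e+16 = 1.01e+16.

1.01e+16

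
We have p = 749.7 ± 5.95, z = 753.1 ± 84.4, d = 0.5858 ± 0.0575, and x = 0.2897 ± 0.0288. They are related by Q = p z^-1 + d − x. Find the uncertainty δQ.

Let w = p·z^-1 = 0.9955. δw/w = √((1·δp/p)² + (-1·δz/z)²) = √(6.3e-05 + 0.0126) = 0.112, so δw = 0.112.
Q = w + d − x: δQ = √(δw² + δd² + δx²) = √(0.0125 + 0.00331 + 0.000829) = 0.129

0.129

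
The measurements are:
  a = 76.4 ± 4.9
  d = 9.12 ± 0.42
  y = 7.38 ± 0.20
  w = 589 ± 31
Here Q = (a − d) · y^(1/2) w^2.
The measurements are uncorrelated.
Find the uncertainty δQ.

8.17e+06

Let u = a − d = 67.3. δu = √(δa² + δd²) = √(24.0 + 0.176) = 4.92, so δu/u = 0.0731.
Q is then a monomial in u, y, w:
δQ/Q = √((δu/u)² + (½·δy/y)² + (2·δw/w)²) = √(0.00534 + 0.000184 + 0.0111) = 0.129
Q = 6.34e+07, so δQ = 0.129 × 6.34e+07 = 8.17e+06.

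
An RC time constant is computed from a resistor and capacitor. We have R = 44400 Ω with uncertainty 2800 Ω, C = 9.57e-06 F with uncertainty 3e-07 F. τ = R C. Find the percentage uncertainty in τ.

Products/powers → add relative errors in quadrature, weighted by exponent:
  (1·δR/R)² = (1×0.0631)² = 0.00398;  (1·δC/C)² = (1×0.0313)² = 0.000983
δτ/τ = √(0.00496) = 0.0704

7.04%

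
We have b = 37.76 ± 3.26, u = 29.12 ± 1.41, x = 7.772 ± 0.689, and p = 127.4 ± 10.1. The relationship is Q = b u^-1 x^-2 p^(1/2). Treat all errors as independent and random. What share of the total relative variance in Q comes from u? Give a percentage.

(δQ/Q)² = (1·δb/b)² + (-1·δu/u)² + (-2·δx/x)² + (½·δp/p)²
  b term: (1×0.0863)² = 0.00745
  u term: (-1×0.0484)² = 0.00234
  x term: (-2×0.0887)² = 0.0314
  p term: (0.5×0.0793)² = 0.00157
Total = 0.0428. Share from u = 0.00234/0.0428 = 0.0548.

5.48%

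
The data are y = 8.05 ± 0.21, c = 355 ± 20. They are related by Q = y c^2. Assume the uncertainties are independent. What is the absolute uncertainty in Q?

For a monomial Q ∝ y, c^2, fractional errors add in quadrature:
  (1·δy/y)² = (1×0.0261)² = 0.000681;  (2·δc/c)² = (2×0.0563)² = 0.0127
δQ/Q = √(0.0134) = 0.116
Q = 1.01e+06, so δQ = 0.116 × 1.01e+06 = 1.17e+05.

1.17e+05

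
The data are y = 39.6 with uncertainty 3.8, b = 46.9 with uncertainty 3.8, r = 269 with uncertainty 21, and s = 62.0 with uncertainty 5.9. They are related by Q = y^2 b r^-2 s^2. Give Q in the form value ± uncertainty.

3910 ± 1260

Each factor contributes (exponent × relative error)² to (δQ/Q)²:
  (2·δy/y)² = (2×0.0960)² = 0.0368;  (1·δb/b)² = (1×0.0810)² = 0.00656;  (-2·δr/r)² = (-2×0.0781)² = 0.0244;  (2·δs/s)² = (2×0.0952)² = 0.0362
δQ/Q = √(0.104) = 0.322
Q = 3910, so δQ = 0.322 × 3910 = 1260.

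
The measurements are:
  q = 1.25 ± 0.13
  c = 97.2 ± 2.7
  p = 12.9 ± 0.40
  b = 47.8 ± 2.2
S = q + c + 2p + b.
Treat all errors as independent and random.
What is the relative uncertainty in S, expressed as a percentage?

Each term contributes (cᵢ δxᵢ)² to (δS)²:
  (δq)² = 0.0169;  (δc)² = 7.29;  (2·δp)² = 0.640;  (δb)² = 4.84
δS = √(12.8) = 3.58
S = 172, so δS/S = 3.58/172 = 0.0208.

2.08%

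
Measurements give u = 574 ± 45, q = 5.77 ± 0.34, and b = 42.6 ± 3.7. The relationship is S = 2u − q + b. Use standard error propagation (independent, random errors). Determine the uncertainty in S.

90.1

Sums and differences: (δS)² = Σ (cᵢ δxᵢ)².
  (2·δu)² = 8100;  (δq)² = 0.116;  (δb)² = 13.7
δS = √(8110) = 90.1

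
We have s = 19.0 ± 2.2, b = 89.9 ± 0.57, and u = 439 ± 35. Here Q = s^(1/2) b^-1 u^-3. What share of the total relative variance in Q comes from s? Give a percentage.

(δQ/Q)² = (½·δs/s)² + (-1·δb/b)² + (-3·δu/u)²
  s term: (0.5×0.116)² = 0.00335
  b term: (-1×0.00634)² = 4.02e-05
  u term: (-3×0.0797)² = 0.0572
Total = 0.0606. Share from s = 0.00335/0.0606 = 0.0553.

5.53%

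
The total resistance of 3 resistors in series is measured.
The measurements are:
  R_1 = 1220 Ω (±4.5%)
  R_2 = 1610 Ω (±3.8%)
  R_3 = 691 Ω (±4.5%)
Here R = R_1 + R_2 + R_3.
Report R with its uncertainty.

3520 ± 87.9 Ω

Each term contributes (cᵢ δxᵢ)² to (δR)²:
  (δR_1)² = 3010;  (δR_2)² = 3740;  (δR_3)² = 967
δR = √(7720) = 87.9 Ω
R = 3520 Ω.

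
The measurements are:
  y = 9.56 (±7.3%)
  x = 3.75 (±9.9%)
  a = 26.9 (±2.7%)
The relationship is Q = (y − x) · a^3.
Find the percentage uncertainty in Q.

15.8%

Let u = y − x = 5.81. δu = √(δy² + δx²) = √(0.487 + 0.138) = 0.790, so δu/u = 0.136.
Q is then a monomial in u, a:
δQ/Q = √((δu/u)² + (3·δa/a)²) = √(0.0185 + 0.00656) = 0.158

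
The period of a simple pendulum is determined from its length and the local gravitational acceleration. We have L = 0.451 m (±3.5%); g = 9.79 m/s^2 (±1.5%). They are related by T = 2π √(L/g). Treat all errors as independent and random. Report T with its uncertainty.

1.35 ± 0.0257 s

T is a product of powers, so relative uncertainties combine in quadrature:
  (½·δL/L)² = (0.5×0.0350)² = 0.000306;  (−½·δg/g)² = (-0.5×0.0150)² = 5.62e-05
δT/T = √(0.000363) = 0.0190
T = 1.35 s, so δT = 0.0190 × 1.35 = 0.0257 s.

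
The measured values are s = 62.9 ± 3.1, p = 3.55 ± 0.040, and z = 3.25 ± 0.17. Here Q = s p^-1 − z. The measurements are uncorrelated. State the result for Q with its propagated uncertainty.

Let w = s·p^-1 = 17.7. δw/w = √((1·δs/s)² + (-1·δp/p)²) = √(0.00243 + 0.000127) = 0.0506, so δw = 0.896.
Q = w − z: δQ = √(δw² + δz²) = √(0.802 + 0.0289) = 0.912
Q = 14.5.

14.5 ± 0.912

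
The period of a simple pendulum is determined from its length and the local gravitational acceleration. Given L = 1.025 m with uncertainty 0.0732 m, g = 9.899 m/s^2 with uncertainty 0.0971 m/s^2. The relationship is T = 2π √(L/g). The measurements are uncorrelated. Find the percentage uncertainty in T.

Relative error in a monomial: (δT/T)² = Σ (nᵢ · δxᵢ/xᵢ)².
  (½·δL/L)² = (0.5×0.0714)² = 0.00128;  (−½·δg/g)² = (-0.5×0.00981)² = 2.41e-05
δT/T = √(0.00130) = 0.0360

3.60%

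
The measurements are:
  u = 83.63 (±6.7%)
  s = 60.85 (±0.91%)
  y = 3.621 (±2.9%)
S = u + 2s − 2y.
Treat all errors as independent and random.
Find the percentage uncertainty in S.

For a sum/difference, combine absolute errors in quadrature:
  (δu)² = 31.4;  (2·δs)² = 1.23;  (2·δy)² = 0.0441
δS = √(32.7) = 5.72
S = 198.1, so δS/S = 5.72/198.1 = 0.0289.

2.89%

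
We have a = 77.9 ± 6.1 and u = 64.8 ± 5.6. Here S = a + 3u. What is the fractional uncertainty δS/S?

0.0656

Absolute uncertainties add in quadrature for a linear combination:
  (δa)² = 37.2;  (3·δu)² = 282
δS = √(319) = 17.9
S = 272, so δS/S = 17.9/272 = 0.0656.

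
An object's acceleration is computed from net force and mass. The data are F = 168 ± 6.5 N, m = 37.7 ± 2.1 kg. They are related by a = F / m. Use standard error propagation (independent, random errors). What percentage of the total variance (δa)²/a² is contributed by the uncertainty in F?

32.5%

(δa/a)² = (1·δF/F)² + (-1·δm/m)²
  F term: (1×0.0387)² = 0.00150
  m term: (-1×0.0557)² = 0.00310
Total = 0.00460. Share from F = 0.00150/0.00460 = 0.325.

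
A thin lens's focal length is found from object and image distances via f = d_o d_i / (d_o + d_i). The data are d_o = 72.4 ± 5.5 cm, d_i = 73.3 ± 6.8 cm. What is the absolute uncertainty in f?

∂f/∂d_o = (d_i/(d_o+d_i))² = 0.253;  ∂f/∂d_i = (d_o/(d_o+d_i))² = 0.247
δf = √((∂f/∂d_o · δd_o)² + (∂f/∂d_i · δd_i)²) = √(1.94 + 2.82) = 2.18 cm

2.18 cm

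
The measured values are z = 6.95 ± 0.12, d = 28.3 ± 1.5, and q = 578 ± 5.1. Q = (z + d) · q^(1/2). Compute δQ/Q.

Let u = z + d = 35.2. δu = √(δz² + δd²) = √(0.0144 + 2.25) = 1.50, so δu/u = 0.0427.
Q is then a monomial in u, q:
δQ/Q = √((δu/u)² + (½·δq/q)²) = √(0.00182 + 1.95e-05) = 0.0429

0.0429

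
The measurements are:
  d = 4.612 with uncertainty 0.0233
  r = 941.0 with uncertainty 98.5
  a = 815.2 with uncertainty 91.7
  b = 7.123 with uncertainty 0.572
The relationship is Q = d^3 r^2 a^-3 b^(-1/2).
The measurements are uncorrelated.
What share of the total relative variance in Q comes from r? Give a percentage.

27.5%

(δQ/Q)² = (3·δd/d)² + (2·δr/r)² + (-3·δa/a)² + (−½·δb/b)²
  d term: (3×0.00505)² = 0.000230
  r term: (2×0.105)² = 0.0438
  a term: (-3×0.112)² = 0.114
  b term: (-0.5×0.0803)² = 0.00161
Total = 0.160. Share from r = 0.0438/0.160 = 0.275.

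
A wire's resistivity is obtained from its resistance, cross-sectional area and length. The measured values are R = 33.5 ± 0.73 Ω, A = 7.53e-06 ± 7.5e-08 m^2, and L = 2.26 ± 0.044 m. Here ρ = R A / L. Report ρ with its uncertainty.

Relative error in a monomial: (δρ/ρ)² = Σ (nᵢ · δxᵢ/xᵢ)².
  (1·δR/R)² = (1×0.0218)² = 0.000475;  (1·δA/A)² = (1×0.00996)² = 9.92e-05;  (-1·δL/L)² = (-1×0.0195)² = 0.000379
δρ/ρ = √(0.000953) = 0.0309
ρ = 0.000112 Ω·m, so δρ = 0.0309 × 0.000112 = 3.45e-06 Ω·m.

(1.12 ± 0.0345) × 10^-4 Ω·m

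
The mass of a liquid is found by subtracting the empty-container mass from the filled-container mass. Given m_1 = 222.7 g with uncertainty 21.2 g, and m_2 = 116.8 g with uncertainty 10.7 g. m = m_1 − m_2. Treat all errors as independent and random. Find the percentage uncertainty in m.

Absolute uncertainties add in quadrature for a linear combination:
  (δm_1)² = 449;  (δm_2)² = 114
δm = √(564) = 23.7 g
m = 105.9 g, so δm/m = 23.7/105.9 = 0.224.

22.4%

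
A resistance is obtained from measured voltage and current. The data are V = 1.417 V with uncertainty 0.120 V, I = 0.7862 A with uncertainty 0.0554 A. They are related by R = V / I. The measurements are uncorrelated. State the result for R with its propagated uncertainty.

1.802 ± 0.199 Ω

Since R is a product/quotient, work with relative uncertainties:
  (1·δV/V)² = (1×0.0847)² = 0.00717;  (-1·δI/I)² = (-1×0.0705)² = 0.00497
δR/R = √(0.0121) = 0.110
R = 1.802 Ω, so δR = 0.110 × 1.802 = 0.199 Ω.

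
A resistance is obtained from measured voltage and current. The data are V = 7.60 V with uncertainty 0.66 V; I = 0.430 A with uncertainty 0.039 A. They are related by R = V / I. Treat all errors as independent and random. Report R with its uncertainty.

Each factor contributes (exponent × relative error)² to (δR/R)²:
  (1·δV/V)² = (1×0.0868)² = 0.00754;  (-1·δI/I)² = (-1×0.0907)² = 0.00823
δR/R = √(0.0158) = 0.126
R = 17.7 Ω, so δR = 0.126 × 17.7 = 2.22 Ω.

17.7 ± 2.22 Ω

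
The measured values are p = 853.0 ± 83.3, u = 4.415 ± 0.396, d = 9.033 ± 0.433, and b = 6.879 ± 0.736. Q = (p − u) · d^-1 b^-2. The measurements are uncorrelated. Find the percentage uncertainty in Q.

Let w = p − u = 848.6. δw = √(δp² + δu²) = √(6940 + 0.157) = 83.3, so δw/w = 0.0982.
Q is then a monomial in w, d, b:
δQ/Q = √((δw/w)² + (-1·δd/d)² + (-2·δb/b)²) = √(0.00964 + 0.00230 + 0.0458) = 0.240

24.0%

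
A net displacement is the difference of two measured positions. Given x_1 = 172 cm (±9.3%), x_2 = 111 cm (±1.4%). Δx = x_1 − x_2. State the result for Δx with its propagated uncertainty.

Sums and differences: (δΔx)² = Σ (cᵢ δxᵢ)².
  (δx_1)² = 256;  (δx_2)² = 2.41
δΔx = √(258) = 16.1 cm
Δx = 61.0 cm.

61.0 ± 16.1 cm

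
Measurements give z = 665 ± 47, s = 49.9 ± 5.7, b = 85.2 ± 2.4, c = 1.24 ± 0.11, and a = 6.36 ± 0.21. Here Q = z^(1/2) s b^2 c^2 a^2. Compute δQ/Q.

0.231

Each factor contributes (exponent × relative error)² to (δQ/Q)²:
  (½·δz/z)² = (0.5×0.0707)² = 0.00125;  (1·δs/s)² = (1×0.114)² = 0.0130;  (2·δb/b)² = (2×0.0282)² = 0.00317;  (2·δc/c)² = (2×0.0887)² = 0.0315;  (2·δa/a)² = (2×0.0330)² = 0.00436
δQ/Q = √(0.0533) = 0.231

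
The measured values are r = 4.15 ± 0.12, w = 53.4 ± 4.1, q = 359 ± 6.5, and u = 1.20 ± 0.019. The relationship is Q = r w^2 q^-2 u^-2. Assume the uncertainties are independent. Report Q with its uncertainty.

Products/powers → add relative errors in quadrature, weighted by exponent:
  (1·δr/r)² = (1×0.0289)² = 0.000836;  (2·δw/w)² = (2×0.0768)² = 0.0236;  (-2·δq/q)² = (-2×0.0181)² = 0.00131;  (-2·δu/u)² = (-2×0.0158)² = 0.00100
δQ/Q = √(0.0267) = 0.163
Q = 0.0638, so δQ = 0.163 × 0.0638 = 0.0104.

0.0638 ± 0.0104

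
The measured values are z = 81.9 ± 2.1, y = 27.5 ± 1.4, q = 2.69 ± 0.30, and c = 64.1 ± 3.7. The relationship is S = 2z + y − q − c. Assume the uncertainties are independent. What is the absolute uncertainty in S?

For a sum/difference, combine absolute errors in quadrature:
  (2·δz)² = 17.6;  (δy)² = 1.96;  (δq)² = 0.0900;  (δc)² = 13.7
δS = √(33.4) = 5.78

5.78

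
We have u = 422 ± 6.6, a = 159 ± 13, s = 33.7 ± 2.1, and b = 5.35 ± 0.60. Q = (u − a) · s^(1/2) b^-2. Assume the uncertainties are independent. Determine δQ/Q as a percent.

Let w = u − a = 263. δw = √(δu² + δa²) = √(43.6 + 169) = 14.6, so δw/w = 0.0554.
Q is then a monomial in w, s, b:
δQ/Q = √((δw/w)² + (½·δs/s)² + (-2·δb/b)²) = √(0.00307 + 0.000971 + 0.0503) = 0.233

23.3%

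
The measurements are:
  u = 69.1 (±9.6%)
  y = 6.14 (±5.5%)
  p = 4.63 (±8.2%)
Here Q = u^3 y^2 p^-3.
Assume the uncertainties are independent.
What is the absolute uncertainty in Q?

49400

Since Q is a product/quotient, work with relative uncertainties:
  (3·δu/u)² = (3×0.0960)² = 0.0829;  (2·δy/y)² = (2×0.0550)² = 0.0121;  (-3·δp/p)² = (-3×0.0820)² = 0.0605
δQ/Q = √(0.156) = 0.394
Q = 1.25e+05, so δQ = 0.394 × 1.25e+05 = 49400.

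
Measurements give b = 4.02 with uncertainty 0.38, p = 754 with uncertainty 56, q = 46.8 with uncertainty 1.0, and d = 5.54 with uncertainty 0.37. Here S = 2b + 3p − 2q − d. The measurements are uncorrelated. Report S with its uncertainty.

2170 ± 168

S is a linear combination, so absolute uncertainties add in quadrature:
  (2·δb)² = 0.578;  (3·δp)² = 28200;  (2·δq)² = 4.00;  (δd)² = 0.137
δS = √(28200) = 168
S = 2170.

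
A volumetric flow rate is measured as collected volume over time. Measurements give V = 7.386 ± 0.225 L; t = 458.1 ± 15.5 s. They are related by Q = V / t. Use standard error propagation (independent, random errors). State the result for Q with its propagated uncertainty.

Relative error in a monomial: (δQ/Q)² = Σ (nᵢ · δxᵢ/xᵢ)².
  (1·δV/V)² = (1×0.0305)² = 0.000928;  (-1·δt/t)² = (-1×0.0338)² = 0.00114
δQ/Q = √(0.00207) = 0.0455
Q = 0.01612 L/s, so δQ = 0.0455 × 0.01612 = 0.000734 L/s.

0.01612 ± 0.000734 L/s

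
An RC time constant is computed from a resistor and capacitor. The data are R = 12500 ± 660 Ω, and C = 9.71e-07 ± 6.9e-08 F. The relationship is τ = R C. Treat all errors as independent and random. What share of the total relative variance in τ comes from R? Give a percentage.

(δτ/τ)² = (1·δR/R)² + (1·δC/C)²
  R term: (1×0.0528)² = 0.00279
  C term: (1×0.0711)² = 0.00505
Total = 0.00784. Share from R = 0.00279/0.00784 = 0.356.

35.6%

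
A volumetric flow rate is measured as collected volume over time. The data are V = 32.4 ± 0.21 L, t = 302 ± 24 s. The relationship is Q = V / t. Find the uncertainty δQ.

0.00855 L/s

Q is a product of powers, so relative uncertainties combine in quadrature:
  (1·δV/V)² = (1×0.00648)² = 4.2e-05;  (-1·δt/t)² = (-1×0.0795)² = 0.00632
δQ/Q = √(0.00636) = 0.0797
Q = 0.107 L/s, so δQ = 0.0797 × 0.107 = 0.00855 L/s.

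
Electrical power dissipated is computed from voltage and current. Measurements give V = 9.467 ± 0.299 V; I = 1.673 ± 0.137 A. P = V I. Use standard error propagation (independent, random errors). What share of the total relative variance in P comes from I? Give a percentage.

87.1%

(δP/P)² = (1·δV/V)² + (1·δI/I)²
  V term: (1×0.0316)² = 0.000998
  I term: (1×0.0819)² = 0.00671
Total = 0.00770. Share from I = 0.00671/0.00770 = 0.871.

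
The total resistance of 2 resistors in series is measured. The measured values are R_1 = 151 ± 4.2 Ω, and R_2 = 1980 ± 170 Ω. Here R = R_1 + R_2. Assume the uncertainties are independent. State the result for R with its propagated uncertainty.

2130 ± 170 Ω

Each term contributes (cᵢ δxᵢ)² to (δR)²:
  (δR_1)² = 17.6;  (δR_2)² = 28900
δR = √(28900) = 170 Ω
R = 2130 Ω.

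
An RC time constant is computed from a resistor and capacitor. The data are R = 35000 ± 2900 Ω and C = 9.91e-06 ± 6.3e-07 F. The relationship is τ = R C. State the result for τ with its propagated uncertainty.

Products/powers → add relative errors in quadrature, weighted by exponent:
  (1·δR/R)² = (1×0.0829)² = 0.00687;  (1·δC/C)² = (1×0.0636)² = 0.00404
δτ/τ = √(0.0109) = 0.104
τ = 0.347 s, so δτ = 0.104 × 0.347 = 0.0362 s.

0.347 ± 0.0362 s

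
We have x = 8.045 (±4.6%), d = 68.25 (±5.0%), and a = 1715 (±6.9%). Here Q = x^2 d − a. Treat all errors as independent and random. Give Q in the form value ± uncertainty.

2702 ± 477

Let p = x^2·d = 4417. δp/p = √((2·δx/x)² + (1·δd/d)²) = √(0.00846 + 0.00250) = 0.105, so δp = 463.
Q = p − a: δQ = √(δp² + δa²) = √(2.14e+05 + 14000) = 477
Q = 2702.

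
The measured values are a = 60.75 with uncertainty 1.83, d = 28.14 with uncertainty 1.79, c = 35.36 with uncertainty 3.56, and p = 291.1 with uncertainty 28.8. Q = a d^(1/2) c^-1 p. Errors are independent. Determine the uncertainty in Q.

Since Q is a product/quotient, work with relative uncertainties:
  (1·δa/a)² = (1×0.0301)² = 0.000907;  (½·δd/d)² = (0.5×0.0636)² = 0.00101;  (-1·δc/c)² = (-1×0.101)² = 0.0101;  (1·δp/p)² = (1×0.0989)² = 0.00979
δQ/Q = √(0.0218) = 0.148
Q = 2653, so δQ = 0.148 × 2653 = 392.

392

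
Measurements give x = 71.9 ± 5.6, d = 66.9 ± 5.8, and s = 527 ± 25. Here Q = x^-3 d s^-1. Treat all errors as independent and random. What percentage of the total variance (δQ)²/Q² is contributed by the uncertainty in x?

(δQ/Q)² = (-3·δx/x)² + (1·δd/d)² + (-1·δs/s)²
  x term: (-3×0.0779)² = 0.0546
  d term: (1×0.0867)² = 0.00752
  s term: (-1×0.0474)² = 0.00225
Total = 0.0644. Share from x = 0.0546/0.0644 = 0.848.

84.8%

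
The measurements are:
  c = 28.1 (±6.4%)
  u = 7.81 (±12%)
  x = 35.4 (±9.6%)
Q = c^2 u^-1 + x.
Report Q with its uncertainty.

Let p = c^2·u^-1 = 101. δp/p = √((2·δc/c)² + (-1·δu/u)²) = √(0.0164 + 0.0144) = 0.175, so δp = 17.7.
Q = p + x: δQ = √(δp² + δx²) = √(315 + 11.5) = 18.1
Q = 137.

137 ± 18.1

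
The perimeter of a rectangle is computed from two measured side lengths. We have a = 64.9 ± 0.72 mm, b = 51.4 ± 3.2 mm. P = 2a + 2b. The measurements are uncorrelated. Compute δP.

6.56 mm

P is a linear combination, so absolute uncertainties add in quadrature:
  (2·δa)² = 2.07;  (2·δb)² = 41.0
δP = √(43.0) = 6.56 mm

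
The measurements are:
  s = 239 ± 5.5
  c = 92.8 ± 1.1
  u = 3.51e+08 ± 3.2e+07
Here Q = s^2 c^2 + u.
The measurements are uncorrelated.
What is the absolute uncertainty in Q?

Let p = s^2·c^2 = 4.92e+08. δp/p = √((2·δs/s)² + (2·δc/c)²) = √(0.00212 + 0.000562) = 0.0518, so δp = 2.55e+07.
Q = p + u: δQ = √(δp² + δu²) = √(6.49e+14 + 1.02e+15) = 4.09e+07

4.09e+07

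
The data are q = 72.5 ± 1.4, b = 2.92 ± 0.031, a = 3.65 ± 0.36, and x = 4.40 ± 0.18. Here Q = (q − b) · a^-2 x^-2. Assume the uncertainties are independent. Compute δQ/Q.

0.215

Let u = q − b = 69.6. δu = √(δq² + δb²) = √(1.96 + 0.000961) = 1.40, so δu/u = 0.0201.
Q is then a monomial in u, a, x:
δQ/Q = √((δu/u)² + (-2·δa/a)² + (-2·δx/x)²) = √(0.000405 + 0.0389 + 0.00669) = 0.215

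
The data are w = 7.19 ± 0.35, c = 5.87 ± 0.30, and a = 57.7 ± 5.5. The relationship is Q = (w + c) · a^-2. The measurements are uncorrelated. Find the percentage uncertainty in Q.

19.4%

Let u = w + c = 13.1. δu = √(δw² + δc²) = √(0.122 + 0.0900) = 0.461, so δu/u = 0.0353.
Q is then a monomial in u, a:
δQ/Q = √((δu/u)² + (-2·δa/a)²) = √(0.00125 + 0.0363) = 0.194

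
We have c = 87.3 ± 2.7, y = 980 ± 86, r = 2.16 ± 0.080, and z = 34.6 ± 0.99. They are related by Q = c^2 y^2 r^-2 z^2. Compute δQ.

3.91e+11

For a monomial Q ∝ c^2, y^2, r^-2, z^2, fractional errors add in quadrature:
  (2·δc/c)² = (2×0.0309)² = 0.00383;  (2·δy/y)² = (2×0.0878)² = 0.0308;  (-2·δr/r)² = (-2×0.0370)² = 0.00549;  (2·δz/z)² = (2×0.0286)² = 0.00327
δQ/Q = √(0.0434) = 0.208
Q = 1.88e+12, so δQ = 0.208 × 1.88e+12 = 3.91e+11.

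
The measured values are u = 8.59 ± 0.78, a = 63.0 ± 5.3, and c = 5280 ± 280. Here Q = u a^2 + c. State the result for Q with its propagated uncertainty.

Let p = u·a^2 = 34100. δp/p = √((1·δu/u)² + (2·δa/a)²) = √(0.00825 + 0.0283) = 0.191, so δp = 6520.
Q = p + c: δQ = √(δp² + δc²) = √(4.25e+07 + 78400) = 6520
Q = 39400.

39400 ± 6520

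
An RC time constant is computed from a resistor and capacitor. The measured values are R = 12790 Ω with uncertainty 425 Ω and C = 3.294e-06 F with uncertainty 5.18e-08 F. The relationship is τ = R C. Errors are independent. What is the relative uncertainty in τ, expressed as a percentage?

For a monomial τ ∝ R, C, fractional errors add in quadrature:
  (1·δR/R)² = (1×0.0332)² = 0.00110;  (1·δC/C)² = (1×0.0157)² = 0.000247
δτ/τ = √(0.00135) = 0.0368

3.68%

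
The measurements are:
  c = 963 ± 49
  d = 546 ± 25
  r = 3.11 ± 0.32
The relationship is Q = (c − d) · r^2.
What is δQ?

986

Let u = c − d = 417. δu = √(δc² + δd²) = √(2400 + 625) = 55.0, so δu/u = 0.132.
Q is then a monomial in u, r:
δQ/Q = √((δu/u)² + (2·δr/r)²) = √(0.0174 + 0.0423) = 0.244
Q = 4030, so δQ = 0.244 × 4030 = 986.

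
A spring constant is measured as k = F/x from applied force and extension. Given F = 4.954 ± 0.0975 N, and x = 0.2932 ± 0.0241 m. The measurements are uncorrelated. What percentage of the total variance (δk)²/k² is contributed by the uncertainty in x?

(δk/k)² = (1·δF/F)² + (-1·δx/x)²
  F term: (1×0.0197)² = 0.000387
  x term: (-1×0.0822)² = 0.00676
Total = 0.00714. Share from x = 0.00676/0.00714 = 0.946.

94.6%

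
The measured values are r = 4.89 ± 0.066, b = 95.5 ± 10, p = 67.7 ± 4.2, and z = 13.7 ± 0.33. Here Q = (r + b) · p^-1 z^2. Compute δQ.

Let u = r + b = 100. δu = √(δr² + δb²) = √(0.00436 + 100) = 10.0, so δu/u = 0.0996.
Q is then a monomial in u, p, z:
δQ/Q = √((δu/u)² + (-1·δp/p)² + (2·δz/z)²) = √(0.00992 + 0.00385 + 0.00232) = 0.127
Q = 278, so δQ = 0.127 × 278 = 35.3.

35.3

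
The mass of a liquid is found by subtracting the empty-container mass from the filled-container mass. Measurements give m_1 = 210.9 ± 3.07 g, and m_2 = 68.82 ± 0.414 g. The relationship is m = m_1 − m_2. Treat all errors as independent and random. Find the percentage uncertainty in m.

2.18%

Absolute uncertainties add in quadrature for a linear combination:
  (δm_1)² = 9.42;  (δm_2)² = 0.171
δm = √(9.60) = 3.10 g
m = 142.1 g, so δm/m = 3.10/142.1 = 0.0218.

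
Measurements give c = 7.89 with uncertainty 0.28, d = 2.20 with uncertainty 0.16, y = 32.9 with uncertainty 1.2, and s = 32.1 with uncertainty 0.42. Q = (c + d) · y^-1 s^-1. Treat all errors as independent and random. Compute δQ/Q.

0.0502

Let u = c + d = 10.1. δu = √(δc² + δd²) = √(0.0784 + 0.0256) = 0.322, so δu/u = 0.0320.
Q is then a monomial in u, y, s:
δQ/Q = √((δu/u)² + (-1·δy/y)² + (-1·δs/s)²) = √(0.00102 + 0.00133 + 0.000171) = 0.0502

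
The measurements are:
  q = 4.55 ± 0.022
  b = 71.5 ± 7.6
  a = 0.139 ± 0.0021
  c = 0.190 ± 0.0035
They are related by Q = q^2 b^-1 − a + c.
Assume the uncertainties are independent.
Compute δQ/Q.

Let p = q^2·b^-1 = 0.290. δp/p = √((2·δq/q)² + (-1·δb/b)²) = √(9.35e-05 + 0.0113) = 0.107, so δp = 0.0309.
Q = p − a + c: δQ = √(δp² + δa² + δc²) = √(0.000955 + 4.41e-06 + 1.23e-05) = 0.0312
Q = 0.341, so δQ/Q = 0.0312/0.341 = 0.0915.

0.0915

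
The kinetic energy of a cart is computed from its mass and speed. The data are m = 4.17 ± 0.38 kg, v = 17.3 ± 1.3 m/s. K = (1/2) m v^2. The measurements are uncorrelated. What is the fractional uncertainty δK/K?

0.176

Each factor contributes (exponent × relative error)² to (δK/K)²:
  (1·δm/m)² = (1×0.0911)² = 0.00830;  (2·δv/v)² = (2×0.0751)² = 0.0226
δK/K = √(0.0309) = 0.176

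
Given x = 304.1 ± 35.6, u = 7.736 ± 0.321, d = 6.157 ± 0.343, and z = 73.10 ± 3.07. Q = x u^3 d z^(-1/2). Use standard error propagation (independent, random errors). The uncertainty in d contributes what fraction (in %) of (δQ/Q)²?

(δQ/Q)² = (1·δx/x)² + (3·δu/u)² + (1·δd/d)² + (−½·δz/z)²
  x term: (1×0.117)² = 0.0137
  u term: (3×0.0415)² = 0.0155
  d term: (1×0.0557)² = 0.00310
  z term: (-0.5×0.0420)² = 0.000441
Total = 0.0327. Share from d = 0.00310/0.0327 = 0.0948.

9.48%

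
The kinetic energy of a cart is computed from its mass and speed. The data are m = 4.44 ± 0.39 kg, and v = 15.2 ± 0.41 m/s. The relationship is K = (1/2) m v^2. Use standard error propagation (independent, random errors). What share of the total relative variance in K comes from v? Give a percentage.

27.4%

(δK/K)² = (1·δm/m)² + (2·δv/v)²
  m term: (1×0.0878)² = 0.00772
  v term: (2×0.0270)² = 0.00291
Total = 0.0106. Share from v = 0.00291/0.0106 = 0.274.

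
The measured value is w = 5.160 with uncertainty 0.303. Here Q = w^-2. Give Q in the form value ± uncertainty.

Q ∝ w^-2, so δQ/Q = |-2| · δw/w = 2 × 0.0587 = 0.117.
Q = 0.03756, so δQ = 0.117 × 0.03756 = 0.00441.

0.03756 ± 0.00441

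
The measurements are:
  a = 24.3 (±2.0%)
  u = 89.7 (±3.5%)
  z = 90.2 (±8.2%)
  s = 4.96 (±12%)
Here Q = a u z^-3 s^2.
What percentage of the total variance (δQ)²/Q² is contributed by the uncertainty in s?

48.1%

(δQ/Q)² = (1·δa/a)² + (1·δu/u)² + (-3·δz/z)² + (2·δs/s)²
  a term: (1×0.0200)² = 0.000400
  u term: (1×0.0350)² = 0.00123
  z term: (-3×0.0820)² = 0.0605
  s term: (2×0.120)² = 0.0576
Total = 0.120. Share from s = 0.0576/0.120 = 0.481.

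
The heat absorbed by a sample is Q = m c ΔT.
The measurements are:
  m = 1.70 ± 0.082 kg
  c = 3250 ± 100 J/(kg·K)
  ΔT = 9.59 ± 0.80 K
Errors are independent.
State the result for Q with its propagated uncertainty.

53000 ± 5360 J

Relative error in a monomial: (δQ/Q)² = Σ (nᵢ · δxᵢ/xᵢ)².
  (1·δm/m)² = (1×0.0482)² = 0.00233;  (1·δc/c)² = (1×0.0308)² = 0.000947;  (1·δΔT/ΔT)² = (1×0.0834)² = 0.00696
δQ/Q = √(0.0102) = 0.101
Q = 53000 J, so δQ = 0.101 × 53000 = 5360 J.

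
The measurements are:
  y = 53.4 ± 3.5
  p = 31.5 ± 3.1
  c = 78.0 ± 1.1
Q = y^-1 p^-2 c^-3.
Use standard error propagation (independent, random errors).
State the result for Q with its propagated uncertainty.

For a monomial Q ∝ y^-1, p^-2, c^-3, fractional errors add in quadrature:
  (-1·δy/y)² = (-1×0.0655)² = 0.00430;  (-2·δp/p)² = (-2×0.0984)² = 0.0387;  (-3·δc/c)² = (-3×0.0141)² = 0.00179
δQ/Q = √(0.0448) = 0.212
Q = 3.98e-11, so δQ = 0.212 × 3.98e-11 = 8.42e-12.

(3.98 ± 0.842) × 10^-11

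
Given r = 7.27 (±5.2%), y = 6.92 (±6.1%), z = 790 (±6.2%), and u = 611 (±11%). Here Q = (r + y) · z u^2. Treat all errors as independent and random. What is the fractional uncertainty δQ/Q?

0.232

Let w = r + y = 14.2. δw = √(δr² + δy²) = √(0.143 + 0.178) = 0.567, so δw/w = 0.0399.
Q is then a monomial in w, z, u:
δQ/Q = √((δw/w)² + (1·δz/z)² + (2·δu/u)²) = √(0.00159 + 0.00384 + 0.0484) = 0.232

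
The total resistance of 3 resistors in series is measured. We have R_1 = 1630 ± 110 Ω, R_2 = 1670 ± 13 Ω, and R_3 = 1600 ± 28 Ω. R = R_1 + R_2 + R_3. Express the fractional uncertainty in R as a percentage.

2.33%

R is a linear combination, so absolute uncertainties add in quadrature:
  (δR_1)² = 12100;  (δR_2)² = 169;  (δR_3)² = 784
δR = √(13100) = 114 Ω
R = 4900 Ω, so δR/R = 114/4900 = 0.0233.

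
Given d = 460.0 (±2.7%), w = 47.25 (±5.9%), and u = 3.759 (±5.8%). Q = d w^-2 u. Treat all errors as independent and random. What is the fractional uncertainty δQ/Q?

Q is a product of powers, so relative uncertainties combine in quadrature:
  (1·δd/d)² = (1×0.0270)² = 0.000729;  (-2·δw/w)² = (-2×0.0590)² = 0.0139;  (1·δu/u)² = (1×0.0580)² = 0.00336
δQ/Q = √(0.0180) = 0.134

0.134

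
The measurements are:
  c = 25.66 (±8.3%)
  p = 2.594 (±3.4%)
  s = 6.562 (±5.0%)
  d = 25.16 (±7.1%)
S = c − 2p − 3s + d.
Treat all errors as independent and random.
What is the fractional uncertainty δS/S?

For a sum/difference, combine absolute errors in quadrature:
  (δc)² = 4.54;  (2·δp)² = 0.0311;  (3·δs)² = 0.969;  (δd)² = 3.19
δS = √(8.73) = 2.95
S = 25.95, so δS/S = 2.95/25.95 = 0.114.

0.114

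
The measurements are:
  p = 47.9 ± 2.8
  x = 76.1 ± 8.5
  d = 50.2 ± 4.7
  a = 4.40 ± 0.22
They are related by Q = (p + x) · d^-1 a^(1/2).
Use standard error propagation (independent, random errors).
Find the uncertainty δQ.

0.626

Let u = p + x = 124. δu = √(δp² + δx²) = √(7.84 + 72.2) = 8.95, so δu/u = 0.0722.
Q is then a monomial in u, d, a:
δQ/Q = √((δu/u)² + (-1·δd/d)² + (½·δa/a)²) = √(0.00521 + 0.00877 + 0.000625) = 0.121
Q = 5.18, so δQ = 0.121 × 5.18 = 0.626.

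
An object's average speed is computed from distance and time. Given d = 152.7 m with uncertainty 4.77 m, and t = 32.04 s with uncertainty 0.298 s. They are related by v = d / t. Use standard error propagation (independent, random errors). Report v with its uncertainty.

Since v is a product/quotient, work with relative uncertainties:
  (1·δd/d)² = (1×0.0312)² = 0.000976;  (-1·δt/t)² = (-1×0.00930)² = 8.65e-05
δv/v = √(0.00106) = 0.0326
v = 4.766 m/s, so δv = 0.0326 × 4.766 = 0.155 m/s.

4.766 ± 0.155 m/s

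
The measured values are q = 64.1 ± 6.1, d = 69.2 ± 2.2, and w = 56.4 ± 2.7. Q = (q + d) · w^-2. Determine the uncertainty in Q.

0.00450

Let u = q + d = 133. δu = √(δq² + δd²) = √(37.2 + 4.84) = 6.48, so δu/u = 0.0486.
Q is then a monomial in u, w:
δQ/Q = √((δu/u)² + (-2·δw/w)²) = √(0.00237 + 0.00917) = 0.107
Q = 0.0419, so δQ = 0.107 × 0.0419 = 0.00450.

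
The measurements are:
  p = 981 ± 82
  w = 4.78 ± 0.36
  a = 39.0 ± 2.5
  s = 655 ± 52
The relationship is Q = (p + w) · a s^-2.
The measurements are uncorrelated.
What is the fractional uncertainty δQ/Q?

Let u = p + w = 986. δu = √(δp² + δw²) = √(6720 + 0.130) = 82.0, so δu/u = 0.0832.
Q is then a monomial in u, a, s:
δQ/Q = √((δu/u)² + (1·δa/a)² + (-2·δs/s)²) = √(0.00692 + 0.00411 + 0.0252) = 0.190

0.190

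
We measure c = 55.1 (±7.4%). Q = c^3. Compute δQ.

37100

Q ∝ c^3, so δQ/Q = |3| · δc/c = 3 × 0.0740 = 0.222.
Q = 1.67e+05, so δQ = 0.222 × 1.67e+05 = 37100.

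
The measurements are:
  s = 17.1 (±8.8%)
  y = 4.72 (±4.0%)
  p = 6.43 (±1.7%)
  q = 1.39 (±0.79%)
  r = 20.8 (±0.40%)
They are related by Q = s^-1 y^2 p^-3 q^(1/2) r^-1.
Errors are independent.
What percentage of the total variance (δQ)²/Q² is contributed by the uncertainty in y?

(δQ/Q)² = (-1·δs/s)² + (2·δy/y)² + (-3·δp/p)² + (½·δq/q)² + (-1·δr/r)²
  s term: (-1×0.0880)² = 0.00774
  y term: (2×0.0400)² = 0.00640
  p term: (-3×0.0170)² = 0.00260
  q term: (0.5×0.00790)² = 1.56e-05
  r term: (-1×0.00400)² = 1.6e-05
Total = 0.0168. Share from y = 0.00640/0.0168 = 0.381.

38.1%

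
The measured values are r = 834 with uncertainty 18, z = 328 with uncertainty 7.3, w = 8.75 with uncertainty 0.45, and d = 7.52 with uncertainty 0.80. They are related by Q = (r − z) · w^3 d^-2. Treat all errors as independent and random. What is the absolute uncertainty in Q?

Let u = r − z = 506. δu = √(δr² + δz²) = √(324 + 53.3) = 19.4, so δu/u = 0.0384.
Q is then a monomial in u, w, d:
δQ/Q = √((δu/u)² + (3·δw/w)² + (-2·δd/d)²) = √(0.00147 + 0.0238 + 0.0453) = 0.266
Q = 5990, so δQ = 0.266 × 5990 = 1590.

1590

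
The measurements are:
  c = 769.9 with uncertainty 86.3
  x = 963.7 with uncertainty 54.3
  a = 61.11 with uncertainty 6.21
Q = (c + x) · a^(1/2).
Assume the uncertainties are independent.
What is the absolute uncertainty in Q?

Let u = c + x = 1734. δu = √(δc² + δx²) = √(7450 + 2950) = 102, so δu/u = 0.0588.
Q is then a monomial in u, a:
δQ/Q = √((δu/u)² + (½·δa/a)²) = √(0.00346 + 0.00258) = 0.0777
Q = 13550, so δQ = 0.0777 × 13550 = 1050.

1050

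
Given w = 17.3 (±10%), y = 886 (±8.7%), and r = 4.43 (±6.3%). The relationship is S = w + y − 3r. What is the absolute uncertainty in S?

77.1

Absolute uncertainties add in quadrature for a linear combination:
  (δw)² = 2.99;  (δy)² = 5940;  (3·δr)² = 0.701
δS = √(5950) = 77.1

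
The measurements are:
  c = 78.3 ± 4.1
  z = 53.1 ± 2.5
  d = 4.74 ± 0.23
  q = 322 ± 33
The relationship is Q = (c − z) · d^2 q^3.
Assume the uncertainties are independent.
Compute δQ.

Let u = c − z = 25.2. δu = √(δc² + δz²) = √(16.8 + 6.25) = 4.80, so δu/u = 0.191.
Q is then a monomial in u, d, q:
δQ/Q = √((δu/u)² + (2·δd/d)² + (3·δq/q)²) = √(0.0363 + 0.00942 + 0.0945) = 0.375
Q = 1.89e+10, so δQ = 0.375 × 1.89e+10 = 7.08e+09.

7.08e+09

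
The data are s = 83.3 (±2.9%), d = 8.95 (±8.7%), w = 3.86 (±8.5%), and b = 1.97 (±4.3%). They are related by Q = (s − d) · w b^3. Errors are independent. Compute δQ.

347

Let u = s − d = 74.3. δu = √(δs² + δd²) = √(5.84 + 0.606) = 2.54, so δu/u = 0.0341.
Q is then a monomial in u, w, b:
δQ/Q = √((δu/u)² + (1·δw/w)² + (3·δb/b)²) = √(0.00117 + 0.00723 + 0.0166) = 0.158
Q = 2190, so δQ = 0.158 × 2190 = 347.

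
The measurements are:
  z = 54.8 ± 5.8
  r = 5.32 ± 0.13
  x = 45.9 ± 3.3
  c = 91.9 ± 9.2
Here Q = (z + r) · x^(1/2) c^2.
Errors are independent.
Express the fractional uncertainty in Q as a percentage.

Let u = z + r = 60.1. δu = √(δz² + δr²) = √(33.6 + 0.0169) = 5.80, so δu/u = 0.0965.
Q is then a monomial in u, x, c:
δQ/Q = √((δu/u)² + (½·δx/x)² + (2·δc/c)²) = √(0.00931 + 0.00129 + 0.0401) = 0.225

22.5%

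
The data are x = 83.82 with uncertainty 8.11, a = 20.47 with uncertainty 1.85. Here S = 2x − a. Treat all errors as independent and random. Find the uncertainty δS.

16.3

S is a linear combination, so absolute uncertainties add in quadrature:
  (2·δx)² = 263;  (δa)² = 3.42
δS = √(267) = 16.3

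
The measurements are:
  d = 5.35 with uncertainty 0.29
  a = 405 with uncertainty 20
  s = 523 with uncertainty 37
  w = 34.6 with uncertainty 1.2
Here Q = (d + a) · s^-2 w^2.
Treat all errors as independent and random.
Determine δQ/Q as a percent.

16.5%

Let u = d + a = 410. δu = √(δd² + δa²) = √(0.0841 + 400) = 20.0, so δu/u = 0.0487.
Q is then a monomial in u, s, w:
δQ/Q = √((δu/u)² + (-2·δs/s)² + (2·δw/w)²) = √(0.00238 + 0.0200 + 0.00481) = 0.165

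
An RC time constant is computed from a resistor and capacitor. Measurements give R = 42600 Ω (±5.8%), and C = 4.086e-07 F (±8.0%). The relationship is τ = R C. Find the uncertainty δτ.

0.00172 s

Each factor contributes (exponent × relative error)² to (δτ/τ)²:
  (1·δR/R)² = (1×0.0580)² = 0.00336;  (1·δC/C)² = (1×0.0800)² = 0.00640
δτ/τ = √(0.00976) = 0.0988
τ = 0.01741 s, so δτ = 0.0988 × 0.01741 = 0.00172 s.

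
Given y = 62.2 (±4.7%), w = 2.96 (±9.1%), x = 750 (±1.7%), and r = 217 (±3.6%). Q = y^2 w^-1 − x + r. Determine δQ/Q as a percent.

Let p = y^2·w^-1 = 1310. δp/p = √((2·δy/y)² + (-1·δw/w)²) = √(0.00884 + 0.00828) = 0.131, so δp = 171.
Q = p − x + r: δQ = √(δp² + δx² + δr²) = √(29200 + 163 + 61.0) = 172
Q = 774, so δQ/Q = 172/774 = 0.222.

22.2%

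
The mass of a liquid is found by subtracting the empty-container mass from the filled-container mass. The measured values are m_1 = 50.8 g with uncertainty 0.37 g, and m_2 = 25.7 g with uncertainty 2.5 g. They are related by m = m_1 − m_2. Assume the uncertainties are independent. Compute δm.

For a sum/difference, combine absolute errors in quadrature:
  (δm_1)² = 0.137;  (δm_2)² = 6.25
δm = √(6.39) = 2.53 g

2.53 g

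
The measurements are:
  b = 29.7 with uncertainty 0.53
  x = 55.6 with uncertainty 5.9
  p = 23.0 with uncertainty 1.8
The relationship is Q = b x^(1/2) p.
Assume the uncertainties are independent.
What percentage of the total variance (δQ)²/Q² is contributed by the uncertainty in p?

66.2%

(δQ/Q)² = (1·δb/b)² + (½·δx/x)² + (1·δp/p)²
  b term: (1×0.0178)² = 0.000318
  x term: (0.5×0.106)² = 0.00282
  p term: (1×0.0783)² = 0.00612
Total = 0.00926. Share from p = 0.00612/0.00926 = 0.662.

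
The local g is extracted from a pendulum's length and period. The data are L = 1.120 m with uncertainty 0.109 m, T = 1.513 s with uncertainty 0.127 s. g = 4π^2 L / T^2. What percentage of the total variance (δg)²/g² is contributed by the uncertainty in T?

(δg/g)² = (1·δL/L)² + (-2·δT/T)²
  L term: (1×0.0973)² = 0.00947
  T term: (-2×0.0839)² = 0.0282
Total = 0.0377. Share from T = 0.0282/0.0377 = 0.748.

74.8%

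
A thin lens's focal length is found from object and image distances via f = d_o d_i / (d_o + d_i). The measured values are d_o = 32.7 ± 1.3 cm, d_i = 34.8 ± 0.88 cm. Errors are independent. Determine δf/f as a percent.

∂f/∂d_o = (d_i/(d_o+d_i))² = 0.266;  ∂f/∂d_i = (d_o/(d_o+d_i))² = 0.235
δf = √((∂f/∂d_o · δd_o)² + (∂f/∂d_i · δd_i)²) = √(0.119 + 0.0427) = 0.403 cm
f = 16.9 cm, so δf/f = 0.403/16.9 = 0.0239.

2.39%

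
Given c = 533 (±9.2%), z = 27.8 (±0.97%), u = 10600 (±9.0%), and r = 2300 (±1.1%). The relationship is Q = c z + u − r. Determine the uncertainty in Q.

1670

Let p = c·z = 14800. δp/p = √((1·δc/c)² + (1·δz/z)²) = √(0.00846 + 9.41e-05) = 0.0925, so δp = 1370.
Q = p + u − r: δQ = √(δp² + δu² + δr²) = √(1.88e+06 + 9.1e+05 + 640) = 1670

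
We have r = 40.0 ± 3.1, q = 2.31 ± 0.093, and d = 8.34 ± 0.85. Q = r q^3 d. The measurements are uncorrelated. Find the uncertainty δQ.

Products/powers → add relative errors in quadrature, weighted by exponent:
  (1·δr/r)² = (1×0.0775)² = 0.00601;  (3·δq/q)² = (3×0.0403)² = 0.0146;  (1·δd/d)² = (1×0.102)² = 0.0104
δQ/Q = √(0.0310) = 0.176
Q = 4110, so δQ = 0.176 × 4110 = 724.

724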